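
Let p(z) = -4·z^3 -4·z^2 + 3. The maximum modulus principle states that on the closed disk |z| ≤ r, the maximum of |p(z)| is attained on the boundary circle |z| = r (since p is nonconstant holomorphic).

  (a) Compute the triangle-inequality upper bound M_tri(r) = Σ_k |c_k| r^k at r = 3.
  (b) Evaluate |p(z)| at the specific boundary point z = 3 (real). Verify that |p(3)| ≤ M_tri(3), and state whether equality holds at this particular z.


Coefficients: c_0 = 3, c_1 = 0, c_2 = -4, c_3 = -4. Radius r = 3.
Part (a). Triangle bound: M_tri(r) = Σ_k |c_k| r^k
  = |3|·3^0 + |0|·3^1 + |-4|·3^2 + |-4|·3^3
  = 3 + 0 + 36 + 108 = 147.
This bounds M(r) := max_{|z|=r} |p(z)| from above; equality holds iff all terms c_k z^k can be made to align in phase at a single z on |z|=r.
Part (b). At z = 3 (real, on the circle |z| = r):
  p(3) = (3)·3^0 + (0)·3^1 + (-4)·3^2 + (-4)·3^3 = -141.
  |p(3)| = 141.
Check: |p(3)| = 141 ≤ 147 = M_tri(3). ✓ Equality does not hold at z = 3 (the coefficients have mixed signs, so the terms do not all align in phase there).

M_tri(3) = 147; |p(3)| = 141; equality at z=3: no.


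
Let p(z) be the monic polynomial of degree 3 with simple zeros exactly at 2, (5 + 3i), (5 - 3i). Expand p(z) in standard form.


The polynomial is p(z) = ∏_{α ∈ S} (z − α), where S = {2, (5 + 3i), (5 - 3i)}.
Expanding the product yields: p(z) = z^3 -12·z^2 + 54·z -68.
Note conjugate pairs combine to real quadratics: (z − (5+3i))(z − (5−3i)) = z² − 10z + 34.
The resulting polynomial has degree 3 and real coefficients as required.

p(z) = z^3 -12·z^2 + 54·z -68.


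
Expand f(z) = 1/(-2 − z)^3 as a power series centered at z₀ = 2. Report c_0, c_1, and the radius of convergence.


Let w = z − z₀, so z = z₀ + w.
Then -2 − z = -2 − (z₀ + w) = (-2 − z₀) − w = -4 − w.
f(z) = 1/(-4 − w)^3 = (1/(-4)^3) · (1 − w/(-4))^{−3}.
By the binomial series (1−u)^{−3} = Σ_{n≥0} C(n+2, 2) u^n for |u|<1, with u = w/(-4):
  c_n = C(n+2, 2) / (-4)^(n+3).
  c_0 = 1/(-4)^3 = -1/64.
  c_1 = 3/(-4)^4 = 3/256.
The series is valid for |w/d| < 1, i.e. |z − z₀| < |d|.
Radius of convergence: R = |-2 − z₀| = |-4| = 4 (distance from z₀ to the singularity z = -2).

c_0 = -1/64, c_1 = 3/256; R = 4.


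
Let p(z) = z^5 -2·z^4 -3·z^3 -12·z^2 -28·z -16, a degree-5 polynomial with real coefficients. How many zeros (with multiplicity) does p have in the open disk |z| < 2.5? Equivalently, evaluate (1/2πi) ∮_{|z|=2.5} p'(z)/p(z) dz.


The zeros of p are: (0 + 2i), (0 - 2i), -1, 4, -1.
Their magnitudes are: 2, 2, 1, 4, 1.
Zeros with |z| < R = 2.5: (0 + 2i), (0 - 2i), -1, -1.
Count = 4.
By the argument principle, (1/2πi) ∮_{|z|=R} p'(z)/p(z) dz equals exactly this count.

Number of zeros inside |z| < 2.5: 4.


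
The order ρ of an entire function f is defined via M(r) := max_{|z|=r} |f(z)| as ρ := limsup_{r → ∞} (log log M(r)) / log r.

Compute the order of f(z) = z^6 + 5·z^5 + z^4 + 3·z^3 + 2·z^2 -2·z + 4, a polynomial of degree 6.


|f(z)| ≤ Σ|c_k|·r^k = O(r^6) as r → ∞. Polynomial growth is O(e^{r^ε}) for every ε > 0 (since r^6/e^{r^ε} → 0), so ρ ≤ ε for all ε > 0, i.e. ρ = 0. Every nonconstant polynomial has order 0.
Therefore ρ = 0.

Order ρ = 0.


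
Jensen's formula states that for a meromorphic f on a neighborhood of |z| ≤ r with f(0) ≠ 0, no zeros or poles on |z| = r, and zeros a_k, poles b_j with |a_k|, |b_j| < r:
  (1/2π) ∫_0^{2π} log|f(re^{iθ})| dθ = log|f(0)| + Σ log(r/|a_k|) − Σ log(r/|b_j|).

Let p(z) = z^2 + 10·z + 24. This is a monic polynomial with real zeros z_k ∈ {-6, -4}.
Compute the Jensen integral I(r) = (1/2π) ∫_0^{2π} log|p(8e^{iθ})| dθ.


Zeros: -6, -4; r = 8.
Inside |z| < r: -6, -4. Outside (|z| ≥ r): ∅.
p(0) = 24, so log|p(0)| = log(24) = 3.1781.
Apply Jensen: I(r) = log|p(0)| + Σ_k log(r/|z_k|), summed over zeros inside |z| < r.
  log(r/|z_k|) for z_k = -6: log(8/6) = 0.2877
  log(r/|z_k|) for z_k = -4: log(8/4) = 0.6931
Sum over inside zeros: 0.9808.
I(r) = log|p(0)| + (inside sum) = 3.1781 + 0.9808 = 4.1589.
Closed form (all zeros inside, monic): I(r) = n·log(r) = 2·log(8) = 4.1589. ✓

I(r) ≈ 4.1589.


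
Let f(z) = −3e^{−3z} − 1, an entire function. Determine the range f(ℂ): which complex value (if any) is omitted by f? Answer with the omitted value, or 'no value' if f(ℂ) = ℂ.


Little Picard bounds the complement of f(ℂ) to at most one point.
e^{−3z} is never zero on ℂ, so -3·e^{−3z} takes every value in ℂ ∖ {0}. Adding -1 shifts the range to ℂ ∖ {-1}. Thus f omits exactly the value -1.

Omitted value: -1.


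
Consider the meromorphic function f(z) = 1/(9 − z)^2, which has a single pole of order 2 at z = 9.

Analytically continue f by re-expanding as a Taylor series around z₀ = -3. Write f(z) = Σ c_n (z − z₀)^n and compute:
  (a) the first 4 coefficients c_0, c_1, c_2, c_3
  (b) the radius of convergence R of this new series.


Let w = z − z₀, so z = z₀ + w.
Then 9 − z = 9 − (z₀ + w) = (9 − z₀) − w = 12 − w.
f(z) = 1/(12 − w)^2 = (1/(12)^2) · (1 − w/(12))^{−2}.
By the binomial series (1−u)^{−2} = Σ_{n≥0} C(n+1, 1) u^n for |u|<1, with u = w/(12):
  c_n = C(n+1, 1) / (12)^(n+2).
  c_0 = 1/(12)^2 = 1/144.
  c_1 = 2/(12)^3 = 1/864.
  c_2 = 3/(12)^4 = 1/6912.
  c_3 = 4/(12)^5 = 1/62208.
The series is valid for |w/d| < 1, i.e. |z − z₀| < |d|.
Radius of convergence: R = |9 − z₀| = |12| = 12 (distance from z₀ to the singularity z = 9).

c_0 = 1/144, c_1 = 1/864, c_2 = 1/6912, c_3 = 1/62208; R = 12.


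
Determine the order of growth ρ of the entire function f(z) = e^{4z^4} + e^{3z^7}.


Each summand is entire of order 4 and 7 respectively (as in the single-exponential case). The order of a sum is at most the max of the orders, so ρ ≤ 7. For the lower bound: on |z|=r choose arg z so that 3z^7 is real positive; then |e^{3z^7}| = e^{3r^7} while |e^{4z^4}| ≤ e^{4r^4} = o(e^{3r^7}). So |f| ≥ e^{3r^7}(1 − o(1)) and ρ ≥ 7. Hence ρ = max(4, 7) = 7.
Therefore ρ = 7.

Order ρ = 7.


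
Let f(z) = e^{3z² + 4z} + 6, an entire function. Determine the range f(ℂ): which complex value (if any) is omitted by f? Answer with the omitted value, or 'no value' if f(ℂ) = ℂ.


Little Picard bounds the complement of f(ℂ) to at most one point.
The exponent g(z) = 3z² + 4z is a nonconstant polynomial, hence surjective onto ℂ. So e^{g(z)} takes every value in {e^w : w ∈ ℂ} = ℂ ∖ {0}. Adding 6 shifts the range to ℂ ∖ {6}. f omits exactly 6.

Omitted value: 6.


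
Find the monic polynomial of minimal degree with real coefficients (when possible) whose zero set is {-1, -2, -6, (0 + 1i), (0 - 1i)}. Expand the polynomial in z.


The polynomial is p(z) = ∏_{α ∈ S} (z − α), where S = {-1, -2, -6, (0 + 1i), (0 - 1i)}.
Expanding the product yields: p(z) = z^5 + 9·z^4 + 21·z^3 + 21·z^2 + 20·z + 12.
Note conjugate pairs combine to real quadratics: (z − (0+1i))(z − (0−1i)) = z² + 1.
The resulting polynomial has degree 5 and real coefficients as required.

p(z) = z^5 + 9·z^4 + 21·z^3 + 21·z^2 + 20·z + 12.


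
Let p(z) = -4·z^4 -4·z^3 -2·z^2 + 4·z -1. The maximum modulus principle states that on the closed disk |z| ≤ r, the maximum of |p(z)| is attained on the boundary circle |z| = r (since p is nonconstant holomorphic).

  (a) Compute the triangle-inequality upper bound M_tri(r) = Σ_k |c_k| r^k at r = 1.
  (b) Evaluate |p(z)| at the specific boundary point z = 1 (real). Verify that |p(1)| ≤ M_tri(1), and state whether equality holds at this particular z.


Coefficients: c_0 = -1, c_1 = 4, c_2 = -2, c_3 = -4, c_4 = -4. Radius r = 1.
Part (a). Triangle bound: M_tri(r) = Σ_k |c_k| r^k
  = |-1|·1^0 + |4|·1^1 + |-2|·1^2 + |-4|·1^3 + |-4|·1^4
  = 1 + 4 + 2 + 4 + 4 = 15.
This bounds M(r) := max_{|z|=r} |p(z)| from above; equality holds iff all terms c_k z^k can be made to align in phase at a single z on |z|=r.
Part (b). At z = 1 (real, on the circle |z| = r):
  p(1) = (-1)·1^0 + (4)·1^1 + (-2)·1^2 + (-4)·1^3 + (-4)·1^4 = -7.
  |p(1)| = 7.
Check: |p(1)| = 7 ≤ 15 = M_tri(1). ✓ Equality does not hold at z = 1 (the coefficients have mixed signs, so the terms do not all align in phase there).

M_tri(1) = 15; |p(1)| = 7; equality at z=1: no.


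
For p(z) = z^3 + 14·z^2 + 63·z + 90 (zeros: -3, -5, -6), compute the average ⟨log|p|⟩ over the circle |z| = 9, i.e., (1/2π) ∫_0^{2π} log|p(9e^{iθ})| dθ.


Zeros: -6, -5, -3; r = 9.
Inside |z| < r: -6, -5, -3. Outside (|z| ≥ r): ∅.
p(0) = 90, so log|p(0)| = log(90) = 4.4998.
Apply Jensen: I(r) = log|p(0)| + Σ_k log(r/|z_k|), summed over zeros inside |z| < r.
  log(r/|z_k|) for z_k = -3: log(9/3) = 1.0986
  log(r/|z_k|) for z_k = -5: log(9/5) = 0.5878
  log(r/|z_k|) for z_k = -6: log(9/6) = 0.4055
Sum over inside zeros: 2.0919.
I(r) = log|p(0)| + (inside sum) = 4.4998 + 2.0919 = 6.5917.
Closed form (all zeros inside, monic): I(r) = n·log(r) = 3·log(9) = 6.5917. ✓

I(r) ≈ 6.5917.


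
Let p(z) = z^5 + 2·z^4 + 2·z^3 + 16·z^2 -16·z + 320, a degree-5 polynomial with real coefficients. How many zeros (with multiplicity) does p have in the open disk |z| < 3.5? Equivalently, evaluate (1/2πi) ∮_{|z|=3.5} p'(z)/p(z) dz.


The zeros of p are: -4, (-1 + 3i), (-1 - 3i), (2 + 2i), (2 - 2i).
Their magnitudes are: 4, 3.162, 3.162, 2.828, 2.828.
Zeros with |z| < R = 3.5: (-1 + 3i), (-1 - 3i), (2 + 2i), (2 - 2i).
Count = 4.
By the argument principle, (1/2πi) ∮_{|z|=R} p'(z)/p(z) dz equals exactly this count.

Number of zeros inside |z| < 3.5: 4.


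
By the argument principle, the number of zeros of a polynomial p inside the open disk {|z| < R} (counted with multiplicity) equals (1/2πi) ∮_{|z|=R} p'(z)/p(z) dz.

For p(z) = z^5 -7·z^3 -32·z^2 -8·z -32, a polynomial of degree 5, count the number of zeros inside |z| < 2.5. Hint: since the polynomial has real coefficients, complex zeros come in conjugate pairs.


The zeros of p are: (0 + 1i), (0 - 1i), 4, (-2 + 2i), (-2 - 2i).
Their magnitudes are: 1, 1, 4, 2.828, 2.828.
Zeros with |z| < R = 2.5: (0 + 1i), (0 - 1i).
Count = 2.
By the argument principle, (1/2πi) ∮_{|z|=R} p'(z)/p(z) dz equals exactly this count.

Number of zeros inside |z| < 2.5: 2.


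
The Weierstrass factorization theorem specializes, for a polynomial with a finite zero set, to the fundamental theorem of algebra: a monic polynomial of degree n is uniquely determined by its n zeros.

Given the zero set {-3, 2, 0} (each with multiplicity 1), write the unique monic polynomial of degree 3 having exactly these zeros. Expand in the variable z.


The polynomial is p(z) = ∏_{α ∈ S} (z − α), where S = {-3, 2, 0}.
Expanding the product yields: p(z) = z^3 + z^2 -6·z.
The resulting polynomial has degree 3 and real coefficients as required.

p(z) = z^3 + z^2 -6·z.


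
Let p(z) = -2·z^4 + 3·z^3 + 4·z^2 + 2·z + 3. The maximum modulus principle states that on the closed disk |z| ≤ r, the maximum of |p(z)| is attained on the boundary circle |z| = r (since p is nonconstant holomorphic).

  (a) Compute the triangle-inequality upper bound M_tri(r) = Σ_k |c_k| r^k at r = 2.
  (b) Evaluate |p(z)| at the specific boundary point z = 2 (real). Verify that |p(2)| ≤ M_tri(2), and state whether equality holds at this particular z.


Coefficients: c_0 = 3, c_1 = 2, c_2 = 4, c_3 = 3, c_4 = -2. Radius r = 2.
Part (a). Triangle bound: M_tri(r) = Σ_k |c_k| r^k
  = |3|·2^0 + |2|·2^1 + |4|·2^2 + |3|·2^3 + |-2|·2^4
  = 3 + 4 + 16 + 24 + 32 = 79.
This bounds M(r) := max_{|z|=r} |p(z)| from above; equality holds iff all terms c_k z^k can be made to align in phase at a single z on |z|=r.
Part (b). At z = 2 (real, on the circle |z| = r):
  p(2) = (3)·2^0 + (2)·2^1 + (4)·2^2 + (3)·2^3 + (-2)·2^4 = 15.
  |p(2)| = 15.
Check: |p(2)| = 15 ≤ 79 = M_tri(2). ✓ Equality does not hold at z = 2 (the coefficients have mixed signs, so the terms do not all align in phase there).

M_tri(2) = 79; |p(2)| = 15; equality at z=2: no.


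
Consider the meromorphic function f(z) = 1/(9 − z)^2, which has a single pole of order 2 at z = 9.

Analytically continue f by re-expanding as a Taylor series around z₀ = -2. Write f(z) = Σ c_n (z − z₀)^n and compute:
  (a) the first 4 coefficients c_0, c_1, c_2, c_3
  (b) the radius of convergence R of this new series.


Let w = z − z₀, so z = z₀ + w.
Then 9 − z = 9 − (z₀ + w) = (9 − z₀) − w = 11 − w.
f(z) = 1/(11 − w)^2 = (1/(11)^2) · (1 − w/(11))^{−2}.
By the binomial series (1−u)^{−2} = Σ_{n≥0} C(n+1, 1) u^n for |u|<1, with u = w/(11):
  c_n = C(n+1, 1) / (11)^(n+2).
  c_0 = 1/(11)^2 = 1/121.
  c_1 = 2/(11)^3 = 2/1331.
  c_2 = 3/(11)^4 = 3/14641.
  c_3 = 4/(11)^5 = 4/161051.
The series is valid for |w/d| < 1, i.e. |z − z₀| < |d|.
Radius of convergence: R = |9 − z₀| = |11| = 11 (distance from z₀ to the singularity z = 9).

c_0 = 1/121, c_1 = 2/1331, c_2 = 3/14641, c_3 = 4/161051; R = 11.


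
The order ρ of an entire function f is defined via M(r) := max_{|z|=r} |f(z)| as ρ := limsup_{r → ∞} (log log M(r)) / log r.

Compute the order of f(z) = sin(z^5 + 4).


Write sin(w) = (e^{iw} ± e^{−iw})/(2 or 2i), so |sin(w)| ≤ e^{|w|}. With w = z^5 + 4, |w| ≤ 1r^5 + 4 on |z|=r, giving M(r) ≤ e^{1r^5 + 4} and ρ ≤ 5. For the lower bound, choose z on |z|=r with 1z^5 purely imaginary of modulus 1r^5; then |sin(z^5 + 4)| grows like e^{1r^5}/2, so ρ ≥ 5. Hence ρ = 5.
Therefore ρ = 5.

Order ρ = 5.


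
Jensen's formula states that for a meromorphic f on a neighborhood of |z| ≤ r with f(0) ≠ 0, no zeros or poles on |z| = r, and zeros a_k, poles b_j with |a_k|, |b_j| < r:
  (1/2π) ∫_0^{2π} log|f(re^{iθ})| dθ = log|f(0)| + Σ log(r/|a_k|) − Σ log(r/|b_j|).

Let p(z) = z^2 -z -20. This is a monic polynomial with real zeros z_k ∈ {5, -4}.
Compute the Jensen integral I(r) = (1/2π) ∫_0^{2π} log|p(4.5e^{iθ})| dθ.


Zeros: -4, 5; r = 4.5.
Inside |z| < r: -4. Outside (|z| ≥ r): 5.
p(0) = -20, so log|p(0)| = log(20) = 2.9957.
Apply Jensen: I(r) = log|p(0)| + Σ_k log(r/|z_k|), summed over zeros inside |z| < r.
  log(r/|z_k|) for z_k = -4: log(4.5/4) = 0.1178
  Outside zeros (5) contribute nothing to the Jensen sum.
Sum over inside zeros: 0.1178.
I(r) = log|p(0)| + (inside sum) = 2.9957 + 0.1178 = 3.1135.
Note: since some zeros are outside |z| ≤ r, the simplified n·log(r) form does NOT apply — only the inside zeros contribute.

I(r) ≈ 3.1135.


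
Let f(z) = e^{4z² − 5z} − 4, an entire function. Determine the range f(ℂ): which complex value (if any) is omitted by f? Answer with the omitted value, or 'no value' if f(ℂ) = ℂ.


Little Picard bounds the complement of f(ℂ) to at most one point.
The exponent g(z) = 4z² − 5z is a nonconstant polynomial, hence surjective onto ℂ. So e^{g(z)} takes every value in {e^w : w ∈ ℂ} = ℂ ∖ {0}. Adding -4 shifts the range to ℂ ∖ {-4}. f omits exactly -4.

Omitted value: -4.


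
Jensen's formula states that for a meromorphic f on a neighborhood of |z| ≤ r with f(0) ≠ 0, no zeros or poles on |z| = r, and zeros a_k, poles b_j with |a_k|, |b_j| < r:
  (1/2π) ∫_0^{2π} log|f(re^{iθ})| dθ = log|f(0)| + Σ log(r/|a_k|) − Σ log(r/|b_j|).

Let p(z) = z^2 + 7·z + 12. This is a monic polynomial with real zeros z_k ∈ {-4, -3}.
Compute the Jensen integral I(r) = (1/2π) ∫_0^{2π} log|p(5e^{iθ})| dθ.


Zeros: -4, -3; r = 5.
Inside |z| < r: -4, -3. Outside (|z| ≥ r): ∅.
p(0) = 12, so log|p(0)| = log(12) = 2.4849.
Apply Jensen: I(r) = log|p(0)| + Σ_k log(r/|z_k|), summed over zeros inside |z| < r.
  log(r/|z_k|) for z_k = -4: log(5/4) = 0.2231
  log(r/|z_k|) for z_k = -3: log(5/3) = 0.5108
Sum over inside zeros: 0.7340.
I(r) = log|p(0)| + (inside sum) = 2.4849 + 0.7340 = 3.2189.
Closed form (all zeros inside, monic): I(r) = n·log(r) = 2·log(5) = 3.2189. ✓

I(r) ≈ 3.2189.


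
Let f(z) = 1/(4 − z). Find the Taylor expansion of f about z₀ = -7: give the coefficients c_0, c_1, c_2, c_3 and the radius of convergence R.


Let w = z − z₀, so z = z₀ + w.
Then 4 − z = 4 − (z₀ + w) = (4 − z₀) − w = 11 − w.
f(z) = 1/(11 − w) = (1/(11)) · 1/(1 − w/(11)) = Σ_{n≥0} w^n / (11)^(n+1).
So c_n = 1/(11)^(n+1):
  c_0 = 1/(11)^1 = 1/11.
  c_1 = 1/(11)^2 = 1/121.
  c_2 = 1/(11)^3 = 1/1331.
  c_3 = 1/(11)^4 = 1/14641.
The series is valid for |w/d| < 1, i.e. |z − z₀| < |d|.
Radius of convergence: R = |4 − z₀| = |11| = 11 (distance from z₀ to the singularity z = 4).

c_0 = 1/11, c_1 = 1/121, c_2 = 1/1331, c_3 = 1/14641; R = 11.


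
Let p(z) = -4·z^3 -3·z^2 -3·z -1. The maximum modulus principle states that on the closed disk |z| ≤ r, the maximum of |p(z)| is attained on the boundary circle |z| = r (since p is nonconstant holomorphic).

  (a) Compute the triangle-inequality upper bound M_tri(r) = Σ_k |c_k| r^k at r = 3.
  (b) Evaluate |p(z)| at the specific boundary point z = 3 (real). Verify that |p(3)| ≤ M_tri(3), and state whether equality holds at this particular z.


Coefficients: c_0 = -1, c_1 = -3, c_2 = -3, c_3 = -4. Radius r = 3.
Part (a). Triangle bound: M_tri(r) = Σ_k |c_k| r^k
  = |-1|·3^0 + |-3|·3^1 + |-3|·3^2 + |-4|·3^3
  = 1 + 9 + 27 + 108 = 145.
This bounds M(r) := max_{|z|=r} |p(z)| from above; equality holds iff all terms c_k z^k can be made to align in phase at a single z on |z|=r.
Part (b). At z = 3 (real, on the circle |z| = r):
  p(3) = (-1)·3^0 + (-3)·3^1 + (-3)·3^2 + (-4)·3^3 = -145.
  |p(3)| = 145.
Since all nonzero coefficients share the same sign, |p(3)| = 145 = M_tri(3); the triangle bound is attained at z = 3, so in fact M(r) = 145.

M_tri(3) = 145; |p(3)| = 145; equality at z=3: yes.


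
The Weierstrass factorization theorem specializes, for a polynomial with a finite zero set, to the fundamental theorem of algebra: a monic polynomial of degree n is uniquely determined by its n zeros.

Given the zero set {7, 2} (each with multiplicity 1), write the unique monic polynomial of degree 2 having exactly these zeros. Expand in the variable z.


The polynomial is p(z) = ∏_{α ∈ S} (z − α), where S = {7, 2}.
Expanding the product yields: p(z) = z^2 -9·z + 14.
The resulting polynomial has degree 2 and real coefficients as required.

p(z) = z^2 -9·z + 14.


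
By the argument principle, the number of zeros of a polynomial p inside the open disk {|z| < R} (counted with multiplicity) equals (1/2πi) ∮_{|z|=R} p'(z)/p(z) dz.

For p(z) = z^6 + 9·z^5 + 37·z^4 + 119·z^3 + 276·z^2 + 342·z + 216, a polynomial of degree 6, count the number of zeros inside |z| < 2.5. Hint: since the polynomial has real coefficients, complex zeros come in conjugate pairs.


The zeros of p are: -4, (0 + 3i), (0 - 3i), (-1 + 1i), (-1 - 1i), -3.
Their magnitudes are: 4, 3, 3, 1.414, 1.414, 3.
Zeros with |z| < R = 2.5: (-1 + 1i), (-1 - 1i).
Count = 2.
By the argument principle, (1/2πi) ∮_{|z|=R} p'(z)/p(z) dz equals exactly this count.

Number of zeros inside |z| < 2.5: 2.


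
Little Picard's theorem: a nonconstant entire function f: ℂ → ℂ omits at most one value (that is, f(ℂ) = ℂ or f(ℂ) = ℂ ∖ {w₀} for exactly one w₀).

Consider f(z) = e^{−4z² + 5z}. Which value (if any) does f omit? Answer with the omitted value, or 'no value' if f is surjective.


Little Picard bounds the complement of f(ℂ) to at most one point.
The exponent g(z) = −4z² + 5z is a nonconstant polynomial, hence surjective onto ℂ. So e^{g(z)} takes every value in {e^w : w ∈ ℂ} = ℂ ∖ {0}. Adding 0 shifts the range to ℂ ∖ {0}. f omits exactly 0.

Omitted value: 0.


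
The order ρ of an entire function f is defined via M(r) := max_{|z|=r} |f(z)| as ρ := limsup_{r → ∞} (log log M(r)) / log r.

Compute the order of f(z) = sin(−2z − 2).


sin(w) is a linear combination of e^{iw} and e^{−iw} (or e^w, e^{−w} in the hyperbolic case), so |sin(w)| ≤ e^{|w|}. With w = −2z − 2, |w| ≤ 2|z| + 2 = 2r + 2 on |z| = r, giving M(r) ≤ e^{2r + 2}, so ρ ≤ 1. On a suitable ray (z = it for sin/cos; z = t for sinh/cosh, t real → ∞), |sin(−2z − 2)| grows like e^{2|t|}/2, so ρ ≥ 1. Hence ρ = 1.
Therefore ρ = 1.

Order ρ = 1.


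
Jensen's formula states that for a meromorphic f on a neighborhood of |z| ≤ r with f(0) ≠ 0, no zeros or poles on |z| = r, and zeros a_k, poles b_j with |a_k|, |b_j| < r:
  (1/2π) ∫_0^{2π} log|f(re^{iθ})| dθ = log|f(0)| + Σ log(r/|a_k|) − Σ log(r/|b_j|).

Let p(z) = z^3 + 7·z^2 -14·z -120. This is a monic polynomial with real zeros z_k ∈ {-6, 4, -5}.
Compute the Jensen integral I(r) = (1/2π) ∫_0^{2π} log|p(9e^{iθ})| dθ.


Zeros: -6, -5, 4; r = 9.
Inside |z| < r: -6, -5, 4. Outside (|z| ≥ r): ∅.
p(0) = -120, so log|p(0)| = log(120) = 4.7875.
Apply Jensen: I(r) = log|p(0)| + Σ_k log(r/|z_k|), summed over zeros inside |z| < r.
  log(r/|z_k|) for z_k = -6: log(9/6) = 0.4055
  log(r/|z_k|) for z_k = 4: log(9/4) = 0.8109
  log(r/|z_k|) for z_k = -5: log(9/5) = 0.5878
Sum over inside zeros: 1.8042.
I(r) = log|p(0)| + (inside sum) = 4.7875 + 1.8042 = 6.5917.
Closed form (all zeros inside, monic): I(r) = n·log(r) = 3·log(9) = 6.5917. ✓

I(r) ≈ 6.5917.


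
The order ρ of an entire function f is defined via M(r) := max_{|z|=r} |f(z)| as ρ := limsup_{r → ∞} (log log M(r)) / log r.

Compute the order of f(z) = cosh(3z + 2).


cosh(w) is a linear combination of e^{iw} and e^{−iw} (or e^w, e^{−w} in the hyperbolic case), so |cosh(w)| ≤ e^{|w|}. With w = 3z + 2, |w| ≤ 3|z| + 2 = 3r + 2 on |z| = r, giving M(r) ≤ e^{3r + 2}, so ρ ≤ 1. On a suitable ray (z = it for sin/cos; z = t for sinh/cosh, t real → ∞), |cosh(3z + 2)| grows like e^{3|t|}/2, so ρ ≥ 1. Hence ρ = 1.
Therefore ρ = 1.

Order ρ = 1.


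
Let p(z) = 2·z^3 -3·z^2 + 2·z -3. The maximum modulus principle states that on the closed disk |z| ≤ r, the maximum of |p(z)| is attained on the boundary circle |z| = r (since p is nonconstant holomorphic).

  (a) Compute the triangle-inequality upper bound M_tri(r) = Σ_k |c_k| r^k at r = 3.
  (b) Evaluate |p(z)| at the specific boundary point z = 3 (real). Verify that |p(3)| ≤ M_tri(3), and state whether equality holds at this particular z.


Coefficients: c_0 = -3, c_1 = 2, c_2 = -3, c_3 = 2. Radius r = 3.
Part (a). Triangle bound: M_tri(r) = Σ_k |c_k| r^k
  = |-3|·3^0 + |2|·3^1 + |-3|·3^2 + |2|·3^3
  = 3 + 6 + 27 + 54 = 90.
This bounds M(r) := max_{|z|=r} |p(z)| from above; equality holds iff all terms c_k z^k can be made to align in phase at a single z on |z|=r.
Part (b). At z = 3 (real, on the circle |z| = r):
  p(3) = (-3)·3^0 + (2)·3^1 + (-3)·3^2 + (2)·3^3 = 30.
  |p(3)| = 30.
Check: |p(3)| = 30 ≤ 90 = M_tri(3). ✓ Equality does not hold at z = 3 (the coefficients have mixed signs, so the terms do not all align in phase there).

M_tri(3) = 90; |p(3)| = 30; equality at z=3: no.


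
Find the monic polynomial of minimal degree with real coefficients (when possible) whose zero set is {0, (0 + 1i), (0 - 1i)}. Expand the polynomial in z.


The polynomial is p(z) = ∏_{α ∈ S} (z − α), where S = {0, (0 + 1i), (0 - 1i)}.
Expanding the product yields: p(z) = z^3 + z.
Note conjugate pairs combine to real quadratics: (z − (0+1i))(z − (0−1i)) = z² + 1.
The resulting polynomial has degree 3 and real coefficients as required.

p(z) = z^3 + z.


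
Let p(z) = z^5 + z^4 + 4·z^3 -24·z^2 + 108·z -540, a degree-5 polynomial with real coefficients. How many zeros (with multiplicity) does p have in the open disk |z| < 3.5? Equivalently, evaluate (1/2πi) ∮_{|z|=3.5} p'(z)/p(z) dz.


The zeros of p are: (1 + 3i), (1 - 3i), (-3 + 3i), (-3 - 3i), 3.
Their magnitudes are: 3.162, 3.162, 4.243, 4.243, 3.
Zeros with |z| < R = 3.5: (1 + 3i), (1 - 3i), 3.
Count = 3.
By the argument principle, (1/2πi) ∮_{|z|=R} p'(z)/p(z) dz equals exactly this count.

Number of zeros inside |z| < 3.5: 3.


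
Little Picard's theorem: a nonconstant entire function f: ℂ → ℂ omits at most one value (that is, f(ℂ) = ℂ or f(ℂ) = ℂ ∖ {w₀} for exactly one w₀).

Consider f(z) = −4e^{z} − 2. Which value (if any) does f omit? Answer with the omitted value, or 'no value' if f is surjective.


Little Picard bounds the complement of f(ℂ) to at most one point.
e^{z} is never zero on ℂ, so -4·e^{z} takes every value in ℂ ∖ {0}. Adding -2 shifts the range to ℂ ∖ {-2}. Thus f omits exactly the value -2.

Omitted value: -2.


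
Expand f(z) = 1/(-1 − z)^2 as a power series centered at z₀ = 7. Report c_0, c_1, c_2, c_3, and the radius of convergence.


Let w = z − z₀, so z = z₀ + w.
Then -1 − z = -1 − (z₀ + w) = (-1 − z₀) − w = -8 − w.
f(z) = 1/(-8 − w)^2 = (1/(-8)^2) · (1 − w/(-8))^{−2}.
By the binomial series (1−u)^{−2} = Σ_{n≥0} C(n+1, 1) u^n for |u|<1, with u = w/(-8):
  c_n = C(n+1, 1) / (-8)^(n+2).
  c_0 = 1/(-8)^2 = 1/64.
  c_1 = 2/(-8)^3 = -1/256.
  c_2 = 3/(-8)^4 = 3/4096.
  c_3 = 4/(-8)^5 = -1/8192.
The series is valid for |w/d| < 1, i.e. |z − z₀| < |d|.
Radius of convergence: R = |-1 − z₀| = |-8| = 8 (distance from z₀ to the singularity z = -1).

c_0 = 1/64, c_1 = -1/256, c_2 = 3/4096, c_3 = -1/8192; R = 8.


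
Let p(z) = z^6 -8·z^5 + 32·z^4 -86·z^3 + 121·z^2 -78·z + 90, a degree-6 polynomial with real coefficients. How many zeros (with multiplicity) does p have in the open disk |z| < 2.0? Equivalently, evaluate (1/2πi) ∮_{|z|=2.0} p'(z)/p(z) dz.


The zeros of p are: 3, 3, (1 + 3i), (1 - 3i), (0 + 1i), (0 - 1i).
Their magnitudes are: 3, 3, 3.162, 3.162, 1, 1.
Zeros with |z| < R = 2.0: (0 + 1i), (0 - 1i).
Count = 2.
By the argument principle, (1/2πi) ∮_{|z|=R} p'(z)/p(z) dz equals exactly this count.

Number of zeros inside |z| < 2.0: 2.


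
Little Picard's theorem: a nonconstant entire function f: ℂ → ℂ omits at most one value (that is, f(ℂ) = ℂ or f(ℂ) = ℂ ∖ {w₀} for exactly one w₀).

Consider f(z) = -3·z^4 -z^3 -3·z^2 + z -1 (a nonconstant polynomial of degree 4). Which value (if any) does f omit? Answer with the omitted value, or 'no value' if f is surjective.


Little Picard bounds the complement of f(ℂ) to at most one point.
For every w ∈ ℂ, the equation p(z) − w = 0 is a nonconstant polynomial in z and hence has at least one root by the fundamental theorem of algebra. So p is surjective onto ℂ, omitting no value.

Omitted value: no value.


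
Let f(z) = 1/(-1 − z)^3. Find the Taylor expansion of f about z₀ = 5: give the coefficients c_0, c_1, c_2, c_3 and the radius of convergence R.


Let w = z − z₀, so z = z₀ + w.
Then -1 − z = -1 − (z₀ + w) = (-1 − z₀) − w = -6 − w.
f(z) = 1/(-6 − w)^3 = (1/(-6)^3) · (1 − w/(-6))^{−3}.
By the binomial series (1−u)^{−3} = Σ_{n≥0} C(n+2, 2) u^n for |u|<1, with u = w/(-6):
  c_n = C(n+2, 2) / (-6)^(n+3).
  c_0 = 1/(-6)^3 = -1/216.
  c_1 = 3/(-6)^4 = 1/432.
  c_2 = 6/(-6)^5 = -1/1296.
  c_3 = 10/(-6)^6 = 5/23328.
The series is valid for |w/d| < 1, i.e. |z − z₀| < |d|.
Radius of convergence: R = |-1 − z₀| = |-6| = 6 (distance from z₀ to the singularity z = -1).

c_0 = -1/216, c_1 = 1/432, c_2 = -1/1296, c_3 = 5/23328; R = 6.


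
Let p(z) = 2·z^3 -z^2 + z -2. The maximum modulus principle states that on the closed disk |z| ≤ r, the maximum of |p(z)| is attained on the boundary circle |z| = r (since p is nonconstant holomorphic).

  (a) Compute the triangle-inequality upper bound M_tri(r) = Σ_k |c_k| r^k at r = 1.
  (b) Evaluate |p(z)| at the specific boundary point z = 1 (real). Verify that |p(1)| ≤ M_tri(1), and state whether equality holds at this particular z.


Coefficients: c_0 = -2, c_1 = 1, c_2 = -1, c_3 = 2. Radius r = 1.
Part (a). Triangle bound: M_tri(r) = Σ_k |c_k| r^k
  = |-2|·1^0 + |1|·1^1 + |-1|·1^2 + |2|·1^3
  = 2 + 1 + 1 + 2 = 6.
This bounds M(r) := max_{|z|=r} |p(z)| from above; equality holds iff all terms c_k z^k can be made to align in phase at a single z on |z|=r.
Part (b). At z = 1 (real, on the circle |z| = r):
  p(1) = (-2)·1^0 + (1)·1^1 + (-1)·1^2 + (2)·1^3 = 0.
  |p(1)| = 0.
Check: |p(1)| = 0 ≤ 6 = M_tri(1). ✓ Equality does not hold at z = 1 (the coefficients have mixed signs, so the terms do not all align in phase there).

M_tri(1) = 6; |p(1)| = 0; equality at z=1: no.


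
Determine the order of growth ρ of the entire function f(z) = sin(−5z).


sin(w) is a linear combination of e^{iw} and e^{−iw} (or e^w, e^{−w} in the hyperbolic case), so |sin(w)| ≤ e^{|w|}. With w = −5z, |w| ≤ 5|z| + 0 = 5r + 0 on |z| = r, giving M(r) ≤ e^{5r + 0}, so ρ ≤ 1. On a suitable ray (z = it for sin/cos; z = t for sinh/cosh, t real → ∞), |sin(−5z)| grows like e^{5|t|}/2, so ρ ≥ 1. Hence ρ = 1.
Therefore ρ = 1.

Order ρ = 1.


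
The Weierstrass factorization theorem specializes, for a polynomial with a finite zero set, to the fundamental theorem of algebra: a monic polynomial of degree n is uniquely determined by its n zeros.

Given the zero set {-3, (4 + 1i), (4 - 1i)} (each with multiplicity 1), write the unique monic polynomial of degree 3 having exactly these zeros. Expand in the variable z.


The polynomial is p(z) = ∏_{α ∈ S} (z − α), where S = {-3, (4 + 1i), (4 - 1i)}.
Expanding the product yields: p(z) = z^3 -5·z^2 -7·z + 51.
Note conjugate pairs combine to real quadratics: (z − (4+1i))(z − (4−1i)) = z² − 8z + 17.
The resulting polynomial has degree 3 and real coefficients as required.

p(z) = z^3 -5·z^2 -7·z + 51.


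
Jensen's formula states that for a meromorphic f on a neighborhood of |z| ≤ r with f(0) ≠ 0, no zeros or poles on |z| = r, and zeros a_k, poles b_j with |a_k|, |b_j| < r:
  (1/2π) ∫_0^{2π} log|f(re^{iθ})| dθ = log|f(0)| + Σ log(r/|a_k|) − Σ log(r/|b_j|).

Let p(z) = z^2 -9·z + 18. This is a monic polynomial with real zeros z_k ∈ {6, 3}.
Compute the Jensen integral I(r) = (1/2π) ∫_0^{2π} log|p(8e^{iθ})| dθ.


Zeros: 3, 6; r = 8.
Inside |z| < r: 3, 6. Outside (|z| ≥ r): ∅.
p(0) = 18, so log|p(0)| = log(18) = 2.8904.
Apply Jensen: I(r) = log|p(0)| + Σ_k log(r/|z_k|), summed over zeros inside |z| < r.
  log(r/|z_k|) for z_k = 6: log(8/6) = 0.2877
  log(r/|z_k|) for z_k = 3: log(8/3) = 0.9808
Sum over inside zeros: 1.2685.
I(r) = log|p(0)| + (inside sum) = 2.8904 + 1.2685 = 4.1589.
Closed form (all zeros inside, monic): I(r) = n·log(r) = 2·log(8) = 4.1589. ✓

I(r) ≈ 4.1589.


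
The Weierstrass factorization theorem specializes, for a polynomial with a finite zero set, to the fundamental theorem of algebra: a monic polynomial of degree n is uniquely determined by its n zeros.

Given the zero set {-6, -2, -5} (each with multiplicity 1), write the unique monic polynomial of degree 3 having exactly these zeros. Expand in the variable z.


The polynomial is p(z) = ∏_{α ∈ S} (z − α), where S = {-6, -2, -5}.
Expanding the product yields: p(z) = z^3 + 13·z^2 + 52·z + 60.
The resulting polynomial has degree 3 and real coefficients as required.

p(z) = z^3 + 13·z^2 + 52·z + 60.


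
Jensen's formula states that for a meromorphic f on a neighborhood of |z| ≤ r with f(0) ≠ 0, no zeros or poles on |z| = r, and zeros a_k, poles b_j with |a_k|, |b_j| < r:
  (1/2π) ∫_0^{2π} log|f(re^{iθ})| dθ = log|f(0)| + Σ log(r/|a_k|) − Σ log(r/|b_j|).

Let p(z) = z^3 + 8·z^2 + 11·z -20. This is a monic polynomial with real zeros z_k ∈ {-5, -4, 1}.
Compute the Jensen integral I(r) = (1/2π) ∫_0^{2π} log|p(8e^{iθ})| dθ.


Zeros: -5, -4, 1; r = 8.
Inside |z| < r: -5, -4, 1. Outside (|z| ≥ r): ∅.
p(0) = -20, so log|p(0)| = log(20) = 2.9957.
Apply Jensen: I(r) = log|p(0)| + Σ_k log(r/|z_k|), summed over zeros inside |z| < r.
  log(r/|z_k|) for z_k = -5: log(8/5) = 0.4700
  log(r/|z_k|) for z_k = -4: log(8/4) = 0.6931
  log(r/|z_k|) for z_k = 1: log(8/1) = 2.0794
Sum over inside zeros: 3.2426.
I(r) = log|p(0)| + (inside sum) = 2.9957 + 3.2426 = 6.2383.
Closed form (all zeros inside, monic): I(r) = n·log(r) = 3·log(8) = 6.2383. ✓

I(r) ≈ 6.2383.


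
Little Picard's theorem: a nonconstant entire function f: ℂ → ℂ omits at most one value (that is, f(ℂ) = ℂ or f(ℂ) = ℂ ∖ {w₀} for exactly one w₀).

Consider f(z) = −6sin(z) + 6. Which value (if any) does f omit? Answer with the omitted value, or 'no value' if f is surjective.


Little Picard bounds the complement of f(ℂ) to at most one point.
sin is entire and surjective onto ℂ: for every w ∈ ℂ, sin(ζ) = w has a solution ζ ∈ ℂ (e.g., via the complex inverse arcsin). With ζ = z this gives z = ζ/(1). Then -6·sin(z) takes every value in -6·ℂ = ℂ, and adding 6 is a bijection of ℂ. So f is surjective and omits no value. (Note: only on the real line is sin bounded by [−1, 1].)

Omitted value: no value.


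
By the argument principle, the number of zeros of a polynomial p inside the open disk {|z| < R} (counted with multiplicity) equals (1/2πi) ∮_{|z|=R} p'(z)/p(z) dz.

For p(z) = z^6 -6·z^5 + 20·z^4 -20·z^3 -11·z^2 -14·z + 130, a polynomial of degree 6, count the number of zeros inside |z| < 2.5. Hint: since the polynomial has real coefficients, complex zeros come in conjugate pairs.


The zeros of p are: (-1 + 1i), (-1 - 1i), (2 + 3i), (2 - 3i), (2 + 1i), (2 - 1i).
Their magnitudes are: 1.414, 1.414, 3.606, 3.606, 2.236, 2.236.
Zeros with |z| < R = 2.5: (-1 + 1i), (-1 - 1i), (2 + 1i), (2 - 1i).
Count = 4.
By the argument principle, (1/2πi) ∮_{|z|=R} p'(z)/p(z) dz equals exactly this count.

Number of zeros inside |z| < 2.5: 4.


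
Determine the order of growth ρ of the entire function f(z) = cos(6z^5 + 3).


Write cos(w) = (e^{iw} ± e^{−iw})/(2 or 2i), so |cos(w)| ≤ e^{|w|}. With w = 6z^5 + 3, |w| ≤ 6r^5 + 3 on |z|=r, giving M(r) ≤ e^{6r^5 + 3} and ρ ≤ 5. For the lower bound, choose z on |z|=r with 6z^5 purely imaginary of modulus 6r^5; then |cos(6z^5 + 3)| grows like e^{6r^5}/2, so ρ ≥ 5. Hence ρ = 5.
Therefore ρ = 5.

Order ρ = 5.


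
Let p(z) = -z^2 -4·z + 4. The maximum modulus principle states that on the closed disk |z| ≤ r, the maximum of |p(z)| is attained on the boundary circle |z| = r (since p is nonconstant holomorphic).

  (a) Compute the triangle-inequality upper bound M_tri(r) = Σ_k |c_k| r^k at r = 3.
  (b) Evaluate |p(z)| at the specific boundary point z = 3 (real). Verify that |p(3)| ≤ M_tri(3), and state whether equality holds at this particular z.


Coefficients: c_0 = 4, c_1 = -4, c_2 = -1. Radius r = 3.
Part (a). Triangle bound: M_tri(r) = Σ_k |c_k| r^k
  = |4|·3^0 + |-4|·3^1 + |-1|·3^2
  = 4 + 12 + 9 = 25.
This bounds M(r) := max_{|z|=r} |p(z)| from above; equality holds iff all terms c_k z^k can be made to align in phase at a single z on |z|=r.
Part (b). At z = 3 (real, on the circle |z| = r):
  p(3) = (4)·3^0 + (-4)·3^1 + (-1)·3^2 = -17.
  |p(3)| = 17.
Check: |p(3)| = 17 ≤ 25 = M_tri(3). ✓ Equality does not hold at z = 3 (the coefficients have mixed signs, so the terms do not all align in phase there).

M_tri(3) = 25; |p(3)| = 17; equality at z=3: no.


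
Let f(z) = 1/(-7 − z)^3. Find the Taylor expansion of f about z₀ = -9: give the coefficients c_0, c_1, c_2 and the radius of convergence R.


Let w = z − z₀, so z = z₀ + w.
Then -7 − z = -7 − (z₀ + w) = (-7 − z₀) − w = 2 − w.
f(z) = 1/(2 − w)^3 = (1/(2)^3) · (1 − w/(2))^{−3}.
By the binomial series (1−u)^{−3} = Σ_{n≥0} C(n+2, 2) u^n for |u|<1, with u = w/(2):
  c_n = C(n+2, 2) / (2)^(n+3).
  c_0 = 1/(2)^3 = 1/8.
  c_1 = 3/(2)^4 = 3/16.
  c_2 = 6/(2)^5 = 3/16.
The series is valid for |w/d| < 1, i.e. |z − z₀| < |d|.
Radius of convergence: R = |-7 − z₀| = |2| = 2 (distance from z₀ to the singularity z = -7).

c_0 = 1/8, c_1 = 3/16, c_2 = 3/16; R = 2.


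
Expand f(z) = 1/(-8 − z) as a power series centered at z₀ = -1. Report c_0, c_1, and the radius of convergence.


Let w = z − z₀, so z = z₀ + w.
Then -8 − z = -8 − (z₀ + w) = (-8 − z₀) − w = -7 − w.
f(z) = 1/(-7 − w) = (1/(-7)) · 1/(1 − w/(-7)) = Σ_{n≥0} w^n / (-7)^(n+1).
So c_n = 1/(-7)^(n+1):
  c_0 = 1/(-7)^1 = -1/7.
  c_1 = 1/(-7)^2 = 1/49.
The series is valid for |w/d| < 1, i.e. |z − z₀| < |d|.
Radius of convergence: R = |-8 − z₀| = |-7| = 7 (distance from z₀ to the singularity z = -8).

c_0 = -1/7, c_1 = 1/49; R = 7.


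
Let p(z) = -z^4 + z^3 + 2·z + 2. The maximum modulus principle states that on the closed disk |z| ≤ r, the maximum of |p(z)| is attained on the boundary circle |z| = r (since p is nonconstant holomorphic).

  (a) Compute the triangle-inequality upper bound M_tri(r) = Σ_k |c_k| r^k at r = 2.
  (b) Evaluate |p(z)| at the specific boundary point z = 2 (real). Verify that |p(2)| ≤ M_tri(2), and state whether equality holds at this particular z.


Coefficients: c_0 = 2, c_1 = 2, c_2 = 0, c_3 = 1, c_4 = -1. Radius r = 2.
Part (a). Triangle bound: M_tri(r) = Σ_k |c_k| r^k
  = |2|·2^0 + |2|·2^1 + |0|·2^2 + |1|·2^3 + |-1|·2^4
  = 2 + 4 + 0 + 8 + 16 = 30.
This bounds M(r) := max_{|z|=r} |p(z)| from above; equality holds iff all terms c_k z^k can be made to align in phase at a single z on |z|=r.
Part (b). At z = 2 (real, on the circle |z| = r):
  p(2) = (2)·2^0 + (2)·2^1 + (0)·2^2 + (1)·2^3 + (-1)·2^4 = -2.
  |p(2)| = 2.
Check: |p(2)| = 2 ≤ 30 = M_tri(2). ✓ Equality does not hold at z = 2 (the coefficients have mixed signs, so the terms do not all align in phase there).

M_tri(2) = 30; |p(2)| = 2; equality at z=2: no.


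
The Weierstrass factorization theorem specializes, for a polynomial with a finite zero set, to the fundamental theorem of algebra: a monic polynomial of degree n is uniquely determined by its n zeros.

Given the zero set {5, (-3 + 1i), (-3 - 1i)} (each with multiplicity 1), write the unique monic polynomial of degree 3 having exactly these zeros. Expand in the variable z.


The polynomial is p(z) = ∏_{α ∈ S} (z − α), where S = {5, (-3 + 1i), (-3 - 1i)}.
Expanding the product yields: p(z) = z^3 + z^2 -20·z -50.
Note conjugate pairs combine to real quadratics: (z − (-3+1i))(z − (-3−1i)) = z² + 6z + 10.
The resulting polynomial has degree 3 and real coefficients as required.

p(z) = z^3 + z^2 -20·z -50.


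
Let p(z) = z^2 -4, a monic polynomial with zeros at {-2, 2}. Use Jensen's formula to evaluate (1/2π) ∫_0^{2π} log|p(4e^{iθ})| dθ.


Zeros: -2, 2; r = 4.
Inside |z| < r: -2, 2. Outside (|z| ≥ r): ∅.
p(0) = -4, so log|p(0)| = log(4) = 1.3863.
Apply Jensen: I(r) = log|p(0)| + Σ_k log(r/|z_k|), summed over zeros inside |z| < r.
  log(r/|z_k|) for z_k = -2: log(4/2) = 0.6931
  log(r/|z_k|) for z_k = 2: log(4/2) = 0.6931
Sum over inside zeros: 1.3863.
I(r) = log|p(0)| + (inside sum) = 1.3863 + 1.3863 = 2.7726.
Closed form (all zeros inside, monic): I(r) = n·log(r) = 2·log(4) = 2.7726. ✓

I(r) ≈ 2.7726.


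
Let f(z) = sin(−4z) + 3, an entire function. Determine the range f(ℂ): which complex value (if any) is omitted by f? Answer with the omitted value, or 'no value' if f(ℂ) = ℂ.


Little Picard bounds the complement of f(ℂ) to at most one point.
sin is entire and surjective onto ℂ: for every w ∈ ℂ, sin(ζ) = w has a solution ζ ∈ ℂ (e.g., via the complex inverse arcsin). With ζ = −4z this gives z = ζ/(-4). Then 1·sin(−4z) takes every value in 1·ℂ = ℂ, and adding 3 is a bijection of ℂ. So f is surjective and omits no value. (Note: only on the real line is sin bounded by [−1, 1].)

Omitted value: no value.


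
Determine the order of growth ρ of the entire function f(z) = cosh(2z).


cosh(w) is a linear combination of e^{iw} and e^{−iw} (or e^w, e^{−w} in the hyperbolic case), so |cosh(w)| ≤ e^{|w|}. With w = 2z, |w| ≤ 2|z| + 0 = 2r + 0 on |z| = r, giving M(r) ≤ e^{2r + 0}, so ρ ≤ 1. On a suitable ray (z = it for sin/cos; z = t for sinh/cosh, t real → ∞), |cosh(2z)| grows like e^{2|t|}/2, so ρ ≥ 1. Hence ρ = 1.
Therefore ρ = 1.

Order ρ = 1.


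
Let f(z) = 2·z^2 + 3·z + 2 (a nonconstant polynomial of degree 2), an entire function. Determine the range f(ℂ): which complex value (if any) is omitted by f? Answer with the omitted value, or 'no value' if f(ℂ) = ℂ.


Little Picard bounds the complement of f(ℂ) to at most one point.
For every w ∈ ℂ, the equation p(z) − w = 0 is a nonconstant polynomial in z and hence has at least one root by the fundamental theorem of algebra. So p is surjective onto ℂ, omitting no value.

Omitted value: no value.
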